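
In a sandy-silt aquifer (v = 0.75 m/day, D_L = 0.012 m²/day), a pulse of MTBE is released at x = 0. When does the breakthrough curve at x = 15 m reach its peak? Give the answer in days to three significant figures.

For the 1D instantaneous-source solution, setting ∂C/∂t = 0 at fixed x gives v²t² + 2Dt − x² = 0, so t = (√(D² + v²x²) − D)/v².
√(D² + v²x²) = √(0.012² + 0.75² × 15²) = 11.25; v² = 0.5625.
t = (11.25 − 0.012)/0.5625 = 20.0 days (vs. the pure-advection estimate x/v = 20.0 d).

20.0 days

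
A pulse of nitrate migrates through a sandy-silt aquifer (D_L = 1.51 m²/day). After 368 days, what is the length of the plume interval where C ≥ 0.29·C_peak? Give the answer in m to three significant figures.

The plume is Gaussian with σ = √(2Dt) = √(2 × 1.51 × 368) = 33.34 m.
C/C_peak = exp(−Δx²/(2σ²)) = 0.29 ⇒ Δx = σ·√(−2 ln 0.29) = 33.34 × 1.573 = 52.44 m.
Width = 2Δx = 105 m.

105 m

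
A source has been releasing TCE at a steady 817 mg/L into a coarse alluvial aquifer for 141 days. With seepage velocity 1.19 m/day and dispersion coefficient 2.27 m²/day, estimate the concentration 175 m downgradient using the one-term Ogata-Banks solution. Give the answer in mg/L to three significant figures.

317 mg/L

For a continuous step input, C/C₀ ≈ ½·erfc((x−vt)/(2√(Dt))).
vt = 1.19 × 141 = 167.79 m and 2√(Dt) = 2√(2.27 × 141) = 35.78 m.
Argument (x−vt)/(2√(Dt)) = (175 − 167.79)/35.78 = 0.2015; ½·erfc(0.2015) = 0.3878.
C = 817 × 0.3878 = 317 mg/L.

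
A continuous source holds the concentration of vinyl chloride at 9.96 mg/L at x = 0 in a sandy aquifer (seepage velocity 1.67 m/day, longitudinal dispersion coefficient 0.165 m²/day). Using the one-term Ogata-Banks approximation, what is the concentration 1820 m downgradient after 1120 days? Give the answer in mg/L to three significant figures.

For a continuous step input, C/C₀ ≈ ½·erfc((x−vt)/(2√(Dt))).
vt = 1.67 × 1120 = 1870.4 m and 2√(Dt) = 2√(0.165 × 1120) = 27.19 m.
Argument (x−vt)/(2√(Dt)) = (1820 − 1870.4)/27.19 = -1.854; ½·erfc(-1.854) = 0.9956.
C = 9.96 × 0.9956 = 9.92 mg/L.

9.92 mg/L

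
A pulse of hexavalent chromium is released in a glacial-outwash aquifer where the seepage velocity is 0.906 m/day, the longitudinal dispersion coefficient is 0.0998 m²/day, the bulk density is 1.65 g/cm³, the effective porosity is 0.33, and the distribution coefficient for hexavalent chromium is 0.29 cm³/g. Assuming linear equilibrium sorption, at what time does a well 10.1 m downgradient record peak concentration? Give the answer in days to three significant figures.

Retardation factor R = 1 + ρ_b·K_d/n = 1 + 1.65 × 0.29/0.33 = 2.450.
Sorption retards both mechanisms: v_R = v/R = 0.3698 m/day, D_R = D/R = 0.04073 m²/day.
Peak time from v_R²t² + 2D_R t − x² = 0: t = (√(D_R² + v_R²x²) − D_R)/v_R².
√(D_R² + v_R²x²) = √(0.04073² + 0.3698² × 10.1²) = 3.735; v_R² = 0.1368.
t = (3.735 − 0.04073)/0.1368 = 27.0 days.

27.0 days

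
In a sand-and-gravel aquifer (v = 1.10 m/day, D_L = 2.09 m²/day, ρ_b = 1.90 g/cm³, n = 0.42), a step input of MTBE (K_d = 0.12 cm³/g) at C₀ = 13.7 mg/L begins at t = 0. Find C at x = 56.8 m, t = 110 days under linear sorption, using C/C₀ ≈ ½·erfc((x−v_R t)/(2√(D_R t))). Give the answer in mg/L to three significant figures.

Retardation factor R = 1 + ρ_b·K_d/n = 1 + 1.90 × 0.12/0.42 = 1.543.
Sorption retards both mechanisms: v_R = v/R = 0.7129 m/day, D_R = D/R = 1.355 m²/day.
v_R·t = 0.7129 × 110 = 78.419 m; 2√(D_R t) = 24.42 m; argument = (56.8 − 78.419)/24.42 = -0.8853.
C = C₀ × ½·erfc(-0.8853) = 13.7 × 0.8947 = 12.3 mg/L.

12.3 mg/L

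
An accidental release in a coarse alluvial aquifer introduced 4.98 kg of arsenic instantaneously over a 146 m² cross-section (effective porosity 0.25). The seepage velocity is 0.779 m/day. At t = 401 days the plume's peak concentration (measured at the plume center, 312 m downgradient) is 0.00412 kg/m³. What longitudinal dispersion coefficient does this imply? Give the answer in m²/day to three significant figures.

0.218 m²/day

At the plume center C_max = M/(n_e·A·√(4πDt)), so D = M²/(4πt·(n_e·A·C_max)²).
n_e·A·C_max = 0.25 × 146 × 0.00412 = 0.1504 kg/m.
D = 4.98²/(4π × 401 × 0.1504²) = 0.218 m²/day.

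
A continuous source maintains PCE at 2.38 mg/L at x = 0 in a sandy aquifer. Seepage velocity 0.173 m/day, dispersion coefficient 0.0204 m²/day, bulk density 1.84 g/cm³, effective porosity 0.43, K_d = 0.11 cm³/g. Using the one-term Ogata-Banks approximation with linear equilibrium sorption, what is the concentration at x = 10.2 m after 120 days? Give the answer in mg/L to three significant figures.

2.34 mg/L

Retardation factor R = 1 + ρ_b·K_d/n = 1 + 1.84 × 0.11/0.43 = 1.471.
Sorption retards both mechanisms: v_R = v/R = 0.1176 m/day, D_R = D/R = 0.01387 m²/day.
v_R·t = 0.1176 × 120 = 14.112 m; 2√(D_R t) = 2.580 m; argument = (10.2 − 14.112)/2.580 = -1.516.
C = C₀ × ½·erfc(-1.516) = 2.38 × 0.9840 = 2.34 mg/L.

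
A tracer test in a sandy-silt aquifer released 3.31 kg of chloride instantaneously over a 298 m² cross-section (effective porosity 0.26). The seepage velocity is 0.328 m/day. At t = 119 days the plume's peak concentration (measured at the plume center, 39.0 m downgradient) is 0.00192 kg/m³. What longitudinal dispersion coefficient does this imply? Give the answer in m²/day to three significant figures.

0.331 m²/day

At the plume center C_max = M/(n_e·A·√(4πDt)), so D = M²/(4πt·(n_e·A·C_max)²).
n_e·A·C_max = 0.26 × 298 × 0.00192 = 0.1488 kg/m.
D = 3.31²/(4π × 119 × 0.1488²) = 0.331 m²/day.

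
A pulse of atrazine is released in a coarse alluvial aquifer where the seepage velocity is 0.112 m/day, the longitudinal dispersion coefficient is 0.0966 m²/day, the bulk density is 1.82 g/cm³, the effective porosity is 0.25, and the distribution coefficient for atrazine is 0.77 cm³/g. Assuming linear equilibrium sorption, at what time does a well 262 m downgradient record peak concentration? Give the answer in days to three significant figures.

Retardation factor R = 1 + ρ_b·K_d/n = 1 + 1.82 × 0.77/0.25 = 6.606.
Sorption retards both mechanisms: v_R = v/R = 0.01695 m/day, D_R = D/R = 0.01462 m²/day.
Peak time from v_R²t² + 2D_R t − x² = 0: t = (√(D_R² + v_R²x²) − D_R)/v_R².
√(D_R² + v_R²x²) = √(0.01462² + 0.01695² × 262²) = 4.441; v_R² = 0.0002873.
t = (4.441 − 0.01462)/0.0002873 = 15400 days.

15400 days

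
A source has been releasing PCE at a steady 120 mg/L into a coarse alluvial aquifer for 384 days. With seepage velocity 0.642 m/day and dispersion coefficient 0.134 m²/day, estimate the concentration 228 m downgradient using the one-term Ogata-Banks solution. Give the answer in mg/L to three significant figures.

116 mg/L

For a continuous step input, C/C₀ ≈ ½·erfc((x−vt)/(2√(Dt))).
vt = 0.642 × 384 = 246.528 m and 2√(Dt) = 2√(0.134 × 384) = 14.35 m.
Argument (x−vt)/(2√(Dt)) = (228 − 246.528)/14.35 = -1.291; ½·erfc(-1.291) = 0.9661.
C = 120 × 0.9661 = 116 mg/L.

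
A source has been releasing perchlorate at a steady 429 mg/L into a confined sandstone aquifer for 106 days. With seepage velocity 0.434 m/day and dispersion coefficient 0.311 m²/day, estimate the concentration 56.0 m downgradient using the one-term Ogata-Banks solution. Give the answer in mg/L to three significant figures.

46.8 mg/L

For a continuous step input, C/C₀ ≈ ½·erfc((x−vt)/(2√(Dt))).
vt = 0.434 × 106 = 46.004 m and 2√(Dt) = 2√(0.311 × 106) = 11.48 m.
Argument (x−vt)/(2√(Dt)) = (56.0 − 46.004)/11.48 = 0.8707; ½·erfc(0.8707) = 0.1091.
C = 429 × 0.1091 = 46.8 mg/L.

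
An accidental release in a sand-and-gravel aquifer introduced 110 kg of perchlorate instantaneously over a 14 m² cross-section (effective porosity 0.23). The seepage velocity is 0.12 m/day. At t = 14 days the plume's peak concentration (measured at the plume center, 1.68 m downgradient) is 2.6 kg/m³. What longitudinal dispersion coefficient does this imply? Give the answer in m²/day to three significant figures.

0.981 m²/day

At the plume center C_max = M/(n_e·A·√(4πDt)), so D = M²/(4πt·(n_e·A·C_max)²).
n_e·A·C_max = 0.23 × 14 × 2.6 = 8.372 kg/m.
D = 110²/(4π × 14 × 8.372²) = 0.981 m²/day.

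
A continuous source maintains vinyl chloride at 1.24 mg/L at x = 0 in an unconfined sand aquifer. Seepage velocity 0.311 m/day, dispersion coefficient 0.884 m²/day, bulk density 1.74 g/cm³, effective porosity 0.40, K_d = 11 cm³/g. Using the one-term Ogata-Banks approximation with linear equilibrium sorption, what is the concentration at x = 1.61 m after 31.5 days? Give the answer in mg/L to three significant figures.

Retardation factor R = 1 + ρ_b·K_d/n = 1 + 1.74 × 11/0.40 = 48.85.
Sorption retards both mechanisms: v_R = v/R = 0.006366 m/day, D_R = D/R = 0.01810 m²/day.
v_R·t = 0.006366 × 31.5 = 0.200529 m; 2√(D_R t) = 1.510 m; argument = (1.61 − 0.200529)/1.510 = 0.9334.
C = C₀ × ½·erfc(0.9334) = 1.24 × 0.09341 = 0.116 mg/L.

0.116 mg/L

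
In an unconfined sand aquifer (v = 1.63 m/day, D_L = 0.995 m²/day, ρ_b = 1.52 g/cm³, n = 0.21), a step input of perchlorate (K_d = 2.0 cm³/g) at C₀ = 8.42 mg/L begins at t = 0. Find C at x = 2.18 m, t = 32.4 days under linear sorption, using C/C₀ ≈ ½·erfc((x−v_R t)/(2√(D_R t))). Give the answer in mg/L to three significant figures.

Retardation factor R = 1 + ρ_b·K_d/n = 1 + 1.52 × 2.0/0.21 = 15.48.
Sorption retards both mechanisms: v_R = v/R = 0.1053 m/day, D_R = D/R = 0.06428 m²/day.
v_R·t = 0.1053 × 32.4 = 3.41172 m; 2√(D_R t) = 2.886 m; argument = (2.18 − 3.41172)/2.886 = -0.4268.
C = C₀ × ½·erfc(-0.4268) = 8.42 × 0.7269 = 6.12 mg/L.

6.12 mg/L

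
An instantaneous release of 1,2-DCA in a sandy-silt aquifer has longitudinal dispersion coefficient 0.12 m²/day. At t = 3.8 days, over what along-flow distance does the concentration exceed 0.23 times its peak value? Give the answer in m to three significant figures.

The plume is Gaussian with σ = √(2Dt) = √(2 × 0.12 × 3.8) = 0.9550 m.
C/C_peak = exp(−Δx²/(2σ²)) = 0.23 ⇒ Δx = σ·√(−2 ln 0.23) = 0.9550 × 1.714 = 1.637 m.
Width = 2Δx = 3.27 m.

3.27 m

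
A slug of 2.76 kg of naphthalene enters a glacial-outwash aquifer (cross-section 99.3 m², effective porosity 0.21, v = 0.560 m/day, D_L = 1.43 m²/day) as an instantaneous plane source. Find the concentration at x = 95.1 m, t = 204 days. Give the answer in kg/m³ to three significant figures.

0.00160 kg/m³

For an instantaneous plane source, C(x,t) = M/(n_e·A·√(4πDt)) · exp(−(x−vt)²/(4Dt)), with n_e·A the pore (flow) area.
Plume center vt = 0.560 × 204 = 114.24 m, so the well at 95.1 m is 19.14 m upgradient of the peak.
√(4πDt) = 60.55 m, giving peak height M/(n_e·A·√(4πDt)) = 2.76/(0.21 × 99.3 × 60.55) = 0.002186 kg/m³.
(x−vt)²/(4Dt) = (-19.14)²/(4 × 1.43 × 204) = 0.3139; exp(−0.3139) = 0.7306.
C = 0.002186 × 0.7306 = 0.00160 kg/m³.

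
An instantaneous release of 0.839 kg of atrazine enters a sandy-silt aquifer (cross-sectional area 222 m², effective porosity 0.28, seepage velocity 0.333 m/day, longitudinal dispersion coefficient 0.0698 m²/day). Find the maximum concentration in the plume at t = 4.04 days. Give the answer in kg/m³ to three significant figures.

0.00717 kg/m³

The peak of an instantaneous 1D plume sits at x = vt; there the Gaussian factor is 1 and C_max = M/(n_e·A·√(4πDt)), where n_e·A is the pore area the mass is dissolved in.
√(4πDt) = √(4π × 0.0698 × 4.04) = 1.882 m, so C_max = 0.839/(0.28 × 222 × 1.882) = 0.00717 kg/m³.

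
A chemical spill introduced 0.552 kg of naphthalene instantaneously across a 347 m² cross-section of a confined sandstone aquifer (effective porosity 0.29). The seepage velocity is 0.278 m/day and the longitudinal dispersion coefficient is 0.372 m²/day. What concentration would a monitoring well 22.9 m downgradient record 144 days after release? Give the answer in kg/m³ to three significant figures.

5.37e-05 kg/m³

For an instantaneous plane source, C(x,t) = M/(n_e·A·√(4πDt)) · exp(−(x−vt)²/(4Dt)), with n_e·A the pore (flow) area.
Plume center vt = 0.278 × 144 = 40.032 m, so the well at 22.9 m is 17.132 m upgradient of the peak.
√(4πDt) = 25.95 m, giving peak height M/(n_e·A·√(4πDt)) = 0.552/(0.29 × 347 × 25.95) = 0.0002114 kg/m³.
(x−vt)²/(4Dt) = (-17.132)²/(4 × 0.372 × 144) = 1.370; exp(−1.370) = 0.2541.
C = 0.0002114 × 0.2541 = 5.37e-05 kg/m³.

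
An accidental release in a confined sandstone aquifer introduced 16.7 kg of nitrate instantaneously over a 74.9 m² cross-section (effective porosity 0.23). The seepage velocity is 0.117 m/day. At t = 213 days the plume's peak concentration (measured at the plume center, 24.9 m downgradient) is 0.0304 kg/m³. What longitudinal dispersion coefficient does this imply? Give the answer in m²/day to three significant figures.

0.380 m²/day

At the plume center C_max = M/(n_e·A·√(4πDt)), so D = M²/(4πt·(n_e·A·C_max)²).
n_e·A·C_max = 0.23 × 74.9 × 0.0304 = 0.5237 kg/m.
D = 16.7²/(4π × 213 × 0.5237²) = 0.380 m²/day.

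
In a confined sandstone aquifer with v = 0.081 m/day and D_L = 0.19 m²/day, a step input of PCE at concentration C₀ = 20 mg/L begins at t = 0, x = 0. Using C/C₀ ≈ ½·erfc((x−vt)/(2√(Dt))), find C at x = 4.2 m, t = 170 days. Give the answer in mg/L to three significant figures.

For a continuous step input, C/C₀ ≈ ½·erfc((x−vt)/(2√(Dt))).
vt = 0.081 × 170 = 13.77 m and 2√(Dt) = 2√(0.19 × 170) = 11.37 m.
Argument (x−vt)/(2√(Dt)) = (4.2 − 13.77)/11.37 = -0.8417; ½·erfc(-0.8417) = 0.8830.
C = 20 × 0.8830 = 17.7 mg/L.

17.7 mg/L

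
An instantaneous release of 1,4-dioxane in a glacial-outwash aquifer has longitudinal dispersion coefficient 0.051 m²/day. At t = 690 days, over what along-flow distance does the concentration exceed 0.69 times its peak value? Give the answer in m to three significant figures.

14.5 m

The plume is Gaussian with σ = √(2Dt) = √(2 × 0.051 × 690) = 8.389 m.
C/C_peak = exp(−Δx²/(2σ²)) = 0.69 ⇒ Δx = σ·√(−2 ln 0.69) = 8.389 × 0.8615 = 7.227 m.
Width = 2Δx = 14.5 m.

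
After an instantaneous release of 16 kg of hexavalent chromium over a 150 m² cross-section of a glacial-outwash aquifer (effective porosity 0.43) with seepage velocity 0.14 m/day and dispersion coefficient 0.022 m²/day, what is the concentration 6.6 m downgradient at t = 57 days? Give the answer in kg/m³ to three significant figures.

0.0427 kg/m³

For an instantaneous plane source, C(x,t) = M/(n_e·A·√(4πDt)) · exp(−(x−vt)²/(4Dt)), with n_e·A the pore (flow) area.
Plume center vt = 0.14 × 57 = 7.98 m, so the well at 6.6 m is 1.38 m upgradient of the peak.
√(4πDt) = 3.970 m, giving peak height M/(n_e·A·√(4πDt)) = 16/(0.43 × 150 × 3.970) = 0.06248 kg/m³.
(x−vt)²/(4Dt) = (-1.38)²/(4 × 0.022 × 57) = 0.3797; exp(−0.3797) = 0.6841.
C = 0.06248 × 0.6841 = 0.0427 kg/m³.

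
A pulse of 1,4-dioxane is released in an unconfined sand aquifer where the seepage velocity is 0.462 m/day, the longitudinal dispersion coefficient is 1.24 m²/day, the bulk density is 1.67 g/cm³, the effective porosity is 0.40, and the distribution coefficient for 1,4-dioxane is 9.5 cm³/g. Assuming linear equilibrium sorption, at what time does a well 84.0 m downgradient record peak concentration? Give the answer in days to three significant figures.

Retardation factor R = 1 + ρ_b·K_d/n = 1 + 1.67 × 9.5/0.40 = 40.66.
Sorption retards both mechanisms: v_R = v/R = 0.01136 m/day, D_R = D/R = 0.03050 m²/day.
Peak time from v_R²t² + 2D_R t − x² = 0: t = (√(D_R² + v_R²x²) − D_R)/v_R².
√(D_R² + v_R²x²) = √(0.03050² + 0.01136² × 84.0²) = 0.9547; v_R² = 0.0001290.
t = (0.9547 − 0.03050)/0.0001290 = 7160 days.

7160 days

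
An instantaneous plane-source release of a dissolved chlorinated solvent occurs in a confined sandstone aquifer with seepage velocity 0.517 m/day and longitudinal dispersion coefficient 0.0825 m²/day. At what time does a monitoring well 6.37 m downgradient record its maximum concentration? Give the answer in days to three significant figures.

For the 1D instantaneous-source solution, setting ∂C/∂t = 0 at fixed x gives v²t² + 2Dt − x² = 0, so t = (√(D² + v²x²) − D)/v².
√(D² + v²x²) = √(0.0825² + 0.517² × 6.37²) = 3.294; v² = 0.267289.
t = (3.294 − 0.0825)/0.267289 = 12.0 days (vs. the pure-advection estimate x/v = 12.3 d).

12.0 days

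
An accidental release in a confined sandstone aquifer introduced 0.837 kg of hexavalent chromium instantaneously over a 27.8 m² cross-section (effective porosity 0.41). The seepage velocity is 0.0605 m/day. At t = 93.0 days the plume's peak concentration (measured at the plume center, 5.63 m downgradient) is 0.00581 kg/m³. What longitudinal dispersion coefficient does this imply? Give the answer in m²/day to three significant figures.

0.137 m²/day

At the plume center C_max = M/(n_e·A·√(4πDt)), so D = M²/(4πt·(n_e·A·C_max)²).
n_e·A·C_max = 0.41 × 27.8 × 0.00581 = 0.06622 kg/m.
D = 0.837²/(4π × 93.0 × 0.06622²) = 0.137 m²/day.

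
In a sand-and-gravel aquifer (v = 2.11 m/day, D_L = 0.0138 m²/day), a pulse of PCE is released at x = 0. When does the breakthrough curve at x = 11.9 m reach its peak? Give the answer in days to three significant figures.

For the 1D instantaneous-source solution, setting ∂C/∂t = 0 at fixed x gives v²t² + 2Dt − x² = 0, so t = (√(D² + v²x²) − D)/v².
√(D² + v²x²) = √(0.0138² + 2.11² × 11.9²) = 25.11; v² = 4.4521.
t = (25.11 − 0.0138)/4.4521 = 5.64 days (vs. the pure-advection estimate x/v = 5.64 d).

5.64 days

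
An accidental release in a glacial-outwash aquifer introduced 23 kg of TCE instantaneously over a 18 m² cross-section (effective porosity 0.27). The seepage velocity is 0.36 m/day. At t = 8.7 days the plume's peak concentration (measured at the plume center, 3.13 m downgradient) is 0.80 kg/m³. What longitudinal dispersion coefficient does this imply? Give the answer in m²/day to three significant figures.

0.320 m²/day

At the plume center C_max = M/(n_e·A·√(4πDt)), so D = M²/(4πt·(n_e·A·C_max)²).
n_e·A·C_max = 0.27 × 18 × 0.80 = 3.888 kg/m.
D = 23²/(4π × 8.7 × 3.888²) = 0.320 m²/day.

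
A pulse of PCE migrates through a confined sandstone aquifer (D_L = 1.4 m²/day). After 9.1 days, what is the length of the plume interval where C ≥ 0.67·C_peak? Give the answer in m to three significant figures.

9.04 m

The plume is Gaussian with σ = √(2Dt) = √(2 × 1.4 × 9.1) = 5.048 m.
C/C_peak = exp(−Δx²/(2σ²)) = 0.67 ⇒ Δx = σ·√(−2 ln 0.67) = 5.048 × 0.8950 = 4.518 m.
Width = 2Δx = 9.04 m.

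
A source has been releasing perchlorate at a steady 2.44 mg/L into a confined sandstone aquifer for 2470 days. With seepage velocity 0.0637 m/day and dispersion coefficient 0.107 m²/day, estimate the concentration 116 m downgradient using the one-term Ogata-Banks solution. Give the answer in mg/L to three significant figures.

For a continuous step input, C/C₀ ≈ ½·erfc((x−vt)/(2√(Dt))).
vt = 0.0637 × 2470 = 157.339 m and 2√(Dt) = 2√(0.107 × 2470) = 32.51 m.
Argument (x−vt)/(2√(Dt)) = (116 − 157.339)/32.51 = -1.272; ½·erfc(-1.272) = 0.9640.
C = 2.44 × 0.9640 = 2.35 mg/L.

2.35 mg/L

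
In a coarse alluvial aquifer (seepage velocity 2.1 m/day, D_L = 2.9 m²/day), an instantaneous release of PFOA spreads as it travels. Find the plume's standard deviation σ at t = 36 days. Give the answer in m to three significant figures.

14.4 m

Dispersive spreading gives a Gaussian with σ² = 2Dt; advection only shifts the center.
σ = √(2 × 2.9 × 36) = 14.4 m.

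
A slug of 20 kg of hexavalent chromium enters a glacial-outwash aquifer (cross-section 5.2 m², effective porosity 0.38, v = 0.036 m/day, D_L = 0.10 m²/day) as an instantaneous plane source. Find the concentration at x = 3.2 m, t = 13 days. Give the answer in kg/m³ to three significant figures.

For an instantaneous plane source, C(x,t) = M/(n_e·A·√(4πDt)) · exp(−(x−vt)²/(4Dt)), with n_e·A the pore (flow) area.
Plume center vt = 0.036 × 13 = 0.468 m, so the well at 3.2 m is 2.732 m downgradient of the peak.
√(4πDt) = 4.042 m, giving peak height M/(n_e·A·√(4πDt)) = 20/(0.38 × 5.2 × 4.042) = 2.504 kg/m³.
(x−vt)²/(4Dt) = (2.732)²/(4 × 0.10 × 13) = 1.435; exp(−1.435) = 0.2381.
C = 2.504 × 0.2381 = 0.596 kg/m³.

0.596 kg/m³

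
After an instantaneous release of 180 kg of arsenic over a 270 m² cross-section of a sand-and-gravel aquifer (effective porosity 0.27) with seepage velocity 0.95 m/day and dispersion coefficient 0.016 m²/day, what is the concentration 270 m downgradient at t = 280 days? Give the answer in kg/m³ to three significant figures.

0.135 kg/m³

For an instantaneous plane source, C(x,t) = M/(n_e·A·√(4πDt)) · exp(−(x−vt)²/(4Dt)), with n_e·A the pore (flow) area.
Plume center vt = 0.95 × 280 = 266 m, so the well at 270 m is 4 m downgradient of the peak.
√(4πDt) = 7.503 m, giving peak height M/(n_e·A·√(4πDt)) = 180/(0.27 × 270 × 7.503) = 0.3291 kg/m³.
(x−vt)²/(4Dt) = (4)²/(4 × 0.016 × 280) = 0.8929; exp(−0.8929) = 0.4095.
C = 0.3291 × 0.4095 = 0.135 kg/m³.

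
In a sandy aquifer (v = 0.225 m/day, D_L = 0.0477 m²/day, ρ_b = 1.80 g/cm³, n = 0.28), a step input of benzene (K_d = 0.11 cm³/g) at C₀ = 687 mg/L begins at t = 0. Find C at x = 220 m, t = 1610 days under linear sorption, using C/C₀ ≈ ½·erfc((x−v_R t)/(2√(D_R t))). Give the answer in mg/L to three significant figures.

141 mg/L

Retardation factor R = 1 + ρ_b·K_d/n = 1 + 1.80 × 0.11/0.28 = 1.707.
Sorption retards both mechanisms: v_R = v/R = 0.1318 m/day, D_R = D/R = 0.02794 m²/day.
v_R·t = 0.1318 × 1610 = 212.198 m; 2√(D_R t) = 13.41 m; argument = (220 − 212.198)/13.41 = 0.5818.
C = C₀ × ½·erfc(0.5818) = 687 × 0.2053 = 141 mg/L.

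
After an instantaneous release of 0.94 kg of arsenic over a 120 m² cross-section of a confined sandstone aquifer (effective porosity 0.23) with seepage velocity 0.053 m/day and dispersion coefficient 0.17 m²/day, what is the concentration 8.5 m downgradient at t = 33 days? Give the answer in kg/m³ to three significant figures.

0.000532 kg/m³

For an instantaneous plane source, C(x,t) = M/(n_e·A·√(4πDt)) · exp(−(x−vt)²/(4Dt)), with n_e·A the pore (flow) area.
Plume center vt = 0.053 × 33 = 1.749 m, so the well at 8.5 m is 6.751 m downgradient of the peak.
√(4πDt) = 8.396 m, giving peak height M/(n_e·A·√(4πDt)) = 0.94/(0.23 × 120 × 8.396) = 0.004056 kg/m³.
(x−vt)²/(4Dt) = (6.751)²/(4 × 0.17 × 33) = 2.031; exp(−2.031) = 0.1312.
C = 0.004056 × 0.1312 = 0.000532 kg/m³.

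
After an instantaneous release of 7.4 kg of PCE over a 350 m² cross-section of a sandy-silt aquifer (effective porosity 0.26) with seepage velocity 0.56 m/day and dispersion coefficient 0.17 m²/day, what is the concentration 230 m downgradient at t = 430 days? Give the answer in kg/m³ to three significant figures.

For an instantaneous plane source, C(x,t) = M/(n_e·A·√(4πDt)) · exp(−(x−vt)²/(4Dt)), with n_e·A the pore (flow) area.
Plume center vt = 0.56 × 430 = 240.8 m, so the well at 230 m is 10.8 m upgradient of the peak.
√(4πDt) = 30.31 m, giving peak height M/(n_e·A·√(4πDt)) = 7.4/(0.26 × 350 × 30.31) = 0.002683 kg/m³.
(x−vt)²/(4Dt) = (-10.8)²/(4 × 0.17 × 430) = 0.3989; exp(−0.3989) = 0.6711.
C = 0.002683 × 0.6711 = 0.00180 kg/m³.

0.00180 kg/m³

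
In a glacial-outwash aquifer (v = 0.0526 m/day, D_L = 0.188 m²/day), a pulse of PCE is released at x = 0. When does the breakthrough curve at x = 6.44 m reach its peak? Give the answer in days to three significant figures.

72.1 days

For the 1D instantaneous-source solution, setting ∂C/∂t = 0 at fixed x gives v²t² + 2Dt − x² = 0, so t = (√(D² + v²x²) − D)/v².
√(D² + v²x²) = √(0.188² + 0.0526² × 6.44²) = 0.3874; v² = 0.00276676.
t = (0.3874 − 0.188)/0.00276676 = 72.1 days (vs. the pure-advection estimate x/v = 122 d).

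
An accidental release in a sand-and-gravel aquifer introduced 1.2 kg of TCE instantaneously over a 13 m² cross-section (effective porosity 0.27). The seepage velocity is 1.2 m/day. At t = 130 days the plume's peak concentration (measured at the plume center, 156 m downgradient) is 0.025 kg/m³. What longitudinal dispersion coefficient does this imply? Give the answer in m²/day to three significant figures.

0.114 m²/day

At the plume center C_max = M/(n_e·A·√(4πDt)), so D = M²/(4πt·(n_e·A·C_max)²).
n_e·A·C_max = 0.27 × 13 × 0.025 = 0.08775 kg/m.
D = 1.2²/(4π × 130 × 0.08775²) = 0.114 m²/day.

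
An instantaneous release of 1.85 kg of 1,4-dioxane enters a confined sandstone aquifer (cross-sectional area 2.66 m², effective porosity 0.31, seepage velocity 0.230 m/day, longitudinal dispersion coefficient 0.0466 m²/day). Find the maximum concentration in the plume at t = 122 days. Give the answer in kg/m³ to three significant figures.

0.265 kg/m³

The peak of an instantaneous 1D plume sits at x = vt; there the Gaussian factor is 1 and C_max = M/(n_e·A·√(4πDt)), where n_e·A is the pore area the mass is dissolved in.
√(4πDt) = √(4π × 0.0466 × 122) = 8.452 m, so C_max = 1.85/(0.31 × 2.66 × 8.452) = 0.265 kg/m³.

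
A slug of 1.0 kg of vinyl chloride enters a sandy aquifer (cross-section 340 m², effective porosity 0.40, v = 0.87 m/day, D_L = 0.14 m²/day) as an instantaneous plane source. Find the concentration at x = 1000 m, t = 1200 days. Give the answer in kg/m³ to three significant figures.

For an instantaneous plane source, C(x,t) = M/(n_e·A·√(4πDt)) · exp(−(x−vt)²/(4Dt)), with n_e·A the pore (flow) area.
Plume center vt = 0.87 × 1200 = 1044 m, so the well at 1000 m is 44 m upgradient of the peak.
√(4πDt) = 45.95 m, giving peak height M/(n_e·A·√(4πDt)) = 1.0/(0.40 × 340 × 45.95) = 0.0001600 kg/m³.
(x−vt)²/(4Dt) = (-44)²/(4 × 0.14 × 1200) = 2.881; exp(−2.881) = 0.05608.
C = 0.0001600 × 0.05608 = 8.97e-06 kg/m³.

8.97e-06 kg/m³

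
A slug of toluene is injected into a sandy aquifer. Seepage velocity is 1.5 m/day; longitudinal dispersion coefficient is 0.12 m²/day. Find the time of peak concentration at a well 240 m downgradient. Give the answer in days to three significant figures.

160 days

For the 1D instantaneous-source solution, setting ∂C/∂t = 0 at fixed x gives v²t² + 2Dt − x² = 0, so t = (√(D² + v²x²) − D)/v².
√(D² + v²x²) = √(0.12² + 1.5² × 240²) = 360.0; v² = 2.25.
t = (360.0 − 0.12)/2.25 = 160 days (vs. the pure-advection estimate x/v = 160 d).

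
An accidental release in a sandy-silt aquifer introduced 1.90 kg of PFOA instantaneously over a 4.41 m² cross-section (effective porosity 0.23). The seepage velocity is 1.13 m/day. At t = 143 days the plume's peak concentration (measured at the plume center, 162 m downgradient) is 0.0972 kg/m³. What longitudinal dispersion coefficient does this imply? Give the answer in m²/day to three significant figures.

At the plume center C_max = M/(n_e·A·√(4πDt)), so D = M²/(4πt·(n_e·A·C_max)²).
n_e·A·C_max = 0.23 × 4.41 × 0.0972 = 0.09859 kg/m.
D = 1.90²/(4π × 143 × 0.09859²) = 0.207 m²/day.

0.207 m²/day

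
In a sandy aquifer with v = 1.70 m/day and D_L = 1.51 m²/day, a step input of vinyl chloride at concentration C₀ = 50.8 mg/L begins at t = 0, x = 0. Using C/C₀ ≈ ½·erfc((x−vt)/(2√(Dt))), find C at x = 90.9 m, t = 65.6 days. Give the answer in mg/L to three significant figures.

47.2 mg/L

For a continuous step input, C/C₀ ≈ ½·erfc((x−vt)/(2√(Dt))).
vt = 1.70 × 65.6 = 111.52 m and 2√(Dt) = 2√(1.51 × 65.6) = 19.91 m.
Argument (x−vt)/(2√(Dt)) = (90.9 − 111.52)/19.91 = -1.036; ½·erfc(-1.036) = 0.9286.
C = 50.8 × 0.9286 = 47.2 mg/L.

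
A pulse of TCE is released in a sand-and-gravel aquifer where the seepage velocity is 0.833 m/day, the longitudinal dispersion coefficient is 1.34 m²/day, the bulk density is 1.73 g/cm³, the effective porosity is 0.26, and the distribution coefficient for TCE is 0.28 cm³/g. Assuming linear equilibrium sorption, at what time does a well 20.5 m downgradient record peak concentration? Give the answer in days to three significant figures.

Retardation factor R = 1 + ρ_b·K_d/n = 1 + 1.73 × 0.28/0.26 = 2.863.
Sorption retards both mechanisms: v_R = v/R = 0.2910 m/day, D_R = D/R = 0.4680 m²/day.
Peak time from v_R²t² + 2D_R t − x² = 0: t = (√(D_R² + v_R²x²) − D_R)/v_R².
√(D_R² + v_R²x²) = √(0.4680² + 0.2910² × 20.5²) = 5.984; v_R² = 0.08468.
t = (5.984 − 0.4680)/0.08468 = 65.1 days.

65.1 days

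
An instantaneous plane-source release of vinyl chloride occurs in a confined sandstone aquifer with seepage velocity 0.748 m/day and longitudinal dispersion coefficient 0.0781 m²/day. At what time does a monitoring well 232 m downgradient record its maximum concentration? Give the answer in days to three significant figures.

310 days

For the 1D instantaneous-source solution, setting ∂C/∂t = 0 at fixed x gives v²t² + 2Dt − x² = 0, so t = (√(D² + v²x²) − D)/v².
√(D² + v²x²) = √(0.0781² + 0.748² × 232²) = 173.5; v² = 0.559504.
t = (173.5 − 0.0781)/0.559504 = 310 days (vs. the pure-advection estimate x/v = 310 d).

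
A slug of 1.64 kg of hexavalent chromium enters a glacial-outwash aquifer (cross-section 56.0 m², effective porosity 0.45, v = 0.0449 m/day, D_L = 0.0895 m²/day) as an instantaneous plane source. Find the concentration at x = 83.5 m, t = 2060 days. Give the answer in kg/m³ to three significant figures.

For an instantaneous plane source, C(x,t) = M/(n_e·A·√(4πDt)) · exp(−(x−vt)²/(4Dt)), with n_e·A the pore (flow) area.
Plume center vt = 0.0449 × 2060 = 92.494 m, so the well at 83.5 m is 8.994 m upgradient of the peak.
√(4πDt) = 48.13 m, giving peak height M/(n_e·A·√(4πDt)) = 1.64/(0.45 × 56.0 × 48.13) = 0.001352 kg/m³.
(x−vt)²/(4Dt) = (-8.994)²/(4 × 0.0895 × 2060) = 0.1097; exp(−0.1097) = 0.8961.
C = 0.001352 × 0.8961 = 0.00121 kg/m³.

0.00121 kg/m³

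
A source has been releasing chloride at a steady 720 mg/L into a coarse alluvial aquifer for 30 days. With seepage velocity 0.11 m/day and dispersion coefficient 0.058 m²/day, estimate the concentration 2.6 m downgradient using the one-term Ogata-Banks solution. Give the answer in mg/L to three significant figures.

For a continuous step input, C/C₀ ≈ ½·erfc((x−vt)/(2√(Dt))).
vt = 0.11 × 30 = 3.3 m and 2√(Dt) = 2√(0.058 × 30) = 2.638 m.
Argument (x−vt)/(2√(Dt)) = (2.6 − 3.3)/2.638 = -0.2654; ½·erfc(-0.2654) = 0.6463.
C = 720 × 0.6463 = 465 mg/L.

465 mg/L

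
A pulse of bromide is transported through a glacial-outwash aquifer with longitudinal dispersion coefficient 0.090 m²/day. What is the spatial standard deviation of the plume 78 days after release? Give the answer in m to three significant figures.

3.75 m

Dispersive spreading gives a Gaussian with σ² = 2Dt; advection only shifts the center.
σ = √(2 × 0.090 × 78) = 3.75 m.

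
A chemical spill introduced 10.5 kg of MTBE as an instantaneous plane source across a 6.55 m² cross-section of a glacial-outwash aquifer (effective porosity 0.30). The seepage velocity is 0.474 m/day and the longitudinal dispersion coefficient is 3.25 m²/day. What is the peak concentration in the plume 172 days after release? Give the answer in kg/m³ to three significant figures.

The peak of an instantaneous 1D plume sits at x = vt; there the Gaussian factor is 1 and C_max = M/(n_e·A·√(4πDt)), where n_e·A is the pore area the mass is dissolved in.
√(4πDt) = √(4π × 3.25 × 172) = 83.81 m, so C_max = 10.5/(0.30 × 6.55 × 83.81) = 0.0638 kg/m³.

0.0638 kg/m³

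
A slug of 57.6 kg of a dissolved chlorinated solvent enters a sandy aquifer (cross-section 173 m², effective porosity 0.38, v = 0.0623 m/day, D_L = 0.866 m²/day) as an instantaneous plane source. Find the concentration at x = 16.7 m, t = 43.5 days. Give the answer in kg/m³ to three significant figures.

0.0110 kg/m³

For an instantaneous plane source, C(x,t) = M/(n_e·A·√(4πDt)) · exp(−(x−vt)²/(4Dt)), with n_e·A the pore (flow) area.
Plume center vt = 0.0623 × 43.5 = 2.71005 m, so the well at 16.7 m is 13.98995 m downgradient of the peak.
√(4πDt) = 21.76 m, giving peak height M/(n_e·A·√(4πDt)) = 57.6/(0.38 × 173 × 21.76) = 0.04027 kg/m³.
(x−vt)²/(4Dt) = (13.98995)²/(4 × 0.866 × 43.5) = 1.299; exp(−1.299) = 0.2728.
C = 0.04027 × 0.2728 = 0.0110 kg/m³.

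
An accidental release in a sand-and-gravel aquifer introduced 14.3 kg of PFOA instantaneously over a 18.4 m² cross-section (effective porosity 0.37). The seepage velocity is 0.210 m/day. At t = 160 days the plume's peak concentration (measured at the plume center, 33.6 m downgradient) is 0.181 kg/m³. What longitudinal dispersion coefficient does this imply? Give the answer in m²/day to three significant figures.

0.0670 m²/day

At the plume center C_max = M/(n_e·A·√(4πDt)), so D = M²/(4πt·(n_e·A·C_max)²).
n_e·A·C_max = 0.37 × 18.4 × 0.181 = 1.232 kg/m.
D = 14.3²/(4π × 160 × 1.232²) = 0.0670 m²/day.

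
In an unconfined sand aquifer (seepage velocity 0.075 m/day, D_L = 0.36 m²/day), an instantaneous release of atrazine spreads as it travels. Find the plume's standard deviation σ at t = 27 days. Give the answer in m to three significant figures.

Dispersive spreading gives a Gaussian with σ² = 2Dt; advection only shifts the center.
σ = √(2 × 0.36 × 27) = 4.41 m.

4.41 m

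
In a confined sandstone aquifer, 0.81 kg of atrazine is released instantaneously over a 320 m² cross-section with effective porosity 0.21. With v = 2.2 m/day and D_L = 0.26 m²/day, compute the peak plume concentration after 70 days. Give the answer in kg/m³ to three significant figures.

The peak of an instantaneous 1D plume sits at x = vt; there the Gaussian factor is 1 and C_max = M/(n_e·A·√(4πDt)), where n_e·A is the pore area the mass is dissolved in.
√(4πDt) = √(4π × 0.26 × 70) = 15.12 m, so C_max = 0.81/(0.21 × 320 × 15.12) = 0.000797 kg/m³.

0.000797 kg/m³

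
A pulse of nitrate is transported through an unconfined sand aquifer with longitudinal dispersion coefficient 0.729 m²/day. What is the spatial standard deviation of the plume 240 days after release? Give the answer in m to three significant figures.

18.7 m

Dispersive spreading gives a Gaussian with σ² = 2Dt; advection only shifts the center.
σ = √(2 × 0.729 × 240) = 18.7 m.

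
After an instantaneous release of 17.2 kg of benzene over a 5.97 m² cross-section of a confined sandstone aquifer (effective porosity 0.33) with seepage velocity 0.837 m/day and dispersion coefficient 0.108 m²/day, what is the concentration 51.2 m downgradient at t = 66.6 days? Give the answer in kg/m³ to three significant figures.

0.448 kg/m³

For an instantaneous plane source, C(x,t) = M/(n_e·A·√(4πDt)) · exp(−(x−vt)²/(4Dt)), with n_e·A the pore (flow) area.
Plume center vt = 0.837 × 66.6 = 55.7442 m, so the well at 51.2 m is 4.5442 m upgradient of the peak.
√(4πDt) = 9.507 m, giving peak height M/(n_e·A·√(4πDt)) = 17.2/(0.33 × 5.97 × 9.507) = 0.9183 kg/m³.
(x−vt)²/(4Dt) = (-4.5442)²/(4 × 0.108 × 66.6) = 0.7177; exp(−0.7177) = 0.4879.
C = 0.9183 × 0.4879 = 0.448 kg/m³.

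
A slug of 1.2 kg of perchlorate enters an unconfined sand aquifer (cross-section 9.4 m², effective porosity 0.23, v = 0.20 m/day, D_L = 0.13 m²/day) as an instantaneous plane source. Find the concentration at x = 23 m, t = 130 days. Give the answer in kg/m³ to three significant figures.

For an instantaneous plane source, C(x,t) = M/(n_e·A·√(4πDt)) · exp(−(x−vt)²/(4Dt)), with n_e·A the pore (flow) area.
Plume center vt = 0.20 × 130 = 26 m, so the well at 23 m is 3 m upgradient of the peak.
√(4πDt) = 14.57 m, giving peak height M/(n_e·A·√(4πDt)) = 1.2/(0.23 × 9.4 × 14.57) = 0.03809 kg/m³.
(x−vt)²/(4Dt) = (-3)²/(4 × 0.13 × 130) = 0.1331; exp(−0.1331) = 0.8754.
C = 0.03809 × 0.8754 = 0.0333 kg/m³.

0.0333 kg/m³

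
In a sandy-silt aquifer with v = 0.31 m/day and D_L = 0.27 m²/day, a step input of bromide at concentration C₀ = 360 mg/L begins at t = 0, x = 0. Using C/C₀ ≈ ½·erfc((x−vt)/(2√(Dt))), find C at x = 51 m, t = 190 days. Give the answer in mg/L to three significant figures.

282 mg/L

For a continuous step input, C/C₀ ≈ ½·erfc((x−vt)/(2√(Dt))).
vt = 0.31 × 190 = 58.9 m and 2√(Dt) = 2√(0.27 × 190) = 14.32 m.
Argument (x−vt)/(2√(Dt)) = (51 − 58.9)/14.32 = -0.5517; ½·erfc(-0.5517) = 0.7824.
C = 360 × 0.7824 = 282 mg/L.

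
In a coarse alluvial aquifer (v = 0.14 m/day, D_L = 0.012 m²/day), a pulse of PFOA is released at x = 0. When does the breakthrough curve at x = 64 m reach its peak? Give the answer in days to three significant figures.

For the 1D instantaneous-source solution, setting ∂C/∂t = 0 at fixed x gives v²t² + 2Dt − x² = 0, so t = (√(D² + v²x²) − D)/v².
√(D² + v²x²) = √(0.012² + 0.14² × 64²) = 8.960; v² = 0.0196.
t = (8.960 − 0.012)/0.0196 = 457 days (vs. the pure-advection estimate x/v = 457 d).

457 days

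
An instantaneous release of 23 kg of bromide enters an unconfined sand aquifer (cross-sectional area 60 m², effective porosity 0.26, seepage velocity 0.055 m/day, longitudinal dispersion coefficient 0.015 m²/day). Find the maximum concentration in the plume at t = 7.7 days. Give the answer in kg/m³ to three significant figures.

The peak of an instantaneous 1D plume sits at x = vt; there the Gaussian factor is 1 and C_max = M/(n_e·A·√(4πDt)), where n_e·A is the pore area the mass is dissolved in.
√(4πDt) = √(4π × 0.015 × 7.7) = 1.205 m, so C_max = 23/(0.26 × 60 × 1.205) = 1.22 kg/m³.

1.22 kg/m³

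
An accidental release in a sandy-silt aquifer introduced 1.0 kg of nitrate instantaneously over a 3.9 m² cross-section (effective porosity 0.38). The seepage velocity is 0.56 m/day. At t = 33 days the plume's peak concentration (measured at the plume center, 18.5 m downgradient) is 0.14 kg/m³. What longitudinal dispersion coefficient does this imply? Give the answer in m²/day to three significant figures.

At the plume center C_max = M/(n_e·A·√(4πDt)), so D = M²/(4πt·(n_e·A·C_max)²).
n_e·A·C_max = 0.38 × 3.9 × 0.14 = 0.2075 kg/m.
D = 1.0²/(4π × 33 × 0.2075²) = 0.0560 m²/day.

0.0560 m²/day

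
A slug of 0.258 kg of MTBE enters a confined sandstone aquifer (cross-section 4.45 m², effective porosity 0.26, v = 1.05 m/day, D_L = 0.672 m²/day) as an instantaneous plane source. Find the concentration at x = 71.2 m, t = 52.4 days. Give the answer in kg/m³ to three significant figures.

0.00165 kg/m³

For an instantaneous plane source, C(x,t) = M/(n_e·A·√(4πDt)) · exp(−(x−vt)²/(4Dt)), with n_e·A the pore (flow) area.
Plume center vt = 1.05 × 52.4 = 55.02 m, so the well at 71.2 m is 16.18 m downgradient of the peak.
√(4πDt) = 21.04 m, giving peak height M/(n_e·A·√(4πDt)) = 0.258/(0.26 × 4.45 × 21.04) = 0.01060 kg/m³.
(x−vt)²/(4Dt) = (16.18)²/(4 × 0.672 × 52.4) = 1.859; exp(−1.859) = 0.1558.
C = 0.01060 × 0.1558 = 0.00165 kg/m³.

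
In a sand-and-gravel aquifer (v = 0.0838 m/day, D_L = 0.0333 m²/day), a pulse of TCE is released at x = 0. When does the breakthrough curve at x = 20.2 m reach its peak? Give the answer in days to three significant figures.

236 days

For the 1D instantaneous-source solution, setting ∂C/∂t = 0 at fixed x gives v²t² + 2Dt − x² = 0, so t = (√(D² + v²x²) − D)/v².
√(D² + v²x²) = √(0.0333² + 0.0838² × 20.2²) = 1.693; v² = 0.00702244.
t = (1.693 − 0.0333)/0.00702244 = 236 days (vs. the pure-advection estimate x/v = 241 d).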